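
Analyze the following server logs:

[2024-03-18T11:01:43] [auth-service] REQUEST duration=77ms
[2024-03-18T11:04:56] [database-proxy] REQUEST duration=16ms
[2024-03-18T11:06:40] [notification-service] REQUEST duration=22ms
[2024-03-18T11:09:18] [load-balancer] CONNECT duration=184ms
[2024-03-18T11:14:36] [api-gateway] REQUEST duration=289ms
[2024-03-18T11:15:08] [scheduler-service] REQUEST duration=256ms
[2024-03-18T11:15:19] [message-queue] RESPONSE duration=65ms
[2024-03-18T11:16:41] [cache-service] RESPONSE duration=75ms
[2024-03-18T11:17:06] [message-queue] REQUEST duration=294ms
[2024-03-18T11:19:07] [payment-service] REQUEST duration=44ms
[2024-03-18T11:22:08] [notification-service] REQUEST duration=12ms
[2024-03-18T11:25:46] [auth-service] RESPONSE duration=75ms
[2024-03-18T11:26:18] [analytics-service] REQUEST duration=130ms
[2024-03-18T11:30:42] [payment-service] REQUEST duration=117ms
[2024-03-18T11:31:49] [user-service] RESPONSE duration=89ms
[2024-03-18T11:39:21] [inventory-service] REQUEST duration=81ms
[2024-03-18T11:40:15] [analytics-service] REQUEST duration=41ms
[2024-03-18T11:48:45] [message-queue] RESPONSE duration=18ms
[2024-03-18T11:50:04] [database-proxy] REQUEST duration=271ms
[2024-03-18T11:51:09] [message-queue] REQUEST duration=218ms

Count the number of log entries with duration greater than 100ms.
8

To count timeouts:

1. Threshold: 100ms
2. Extract duration from each log entry
3. Count entries where duration > 100
4. Timeout count: 8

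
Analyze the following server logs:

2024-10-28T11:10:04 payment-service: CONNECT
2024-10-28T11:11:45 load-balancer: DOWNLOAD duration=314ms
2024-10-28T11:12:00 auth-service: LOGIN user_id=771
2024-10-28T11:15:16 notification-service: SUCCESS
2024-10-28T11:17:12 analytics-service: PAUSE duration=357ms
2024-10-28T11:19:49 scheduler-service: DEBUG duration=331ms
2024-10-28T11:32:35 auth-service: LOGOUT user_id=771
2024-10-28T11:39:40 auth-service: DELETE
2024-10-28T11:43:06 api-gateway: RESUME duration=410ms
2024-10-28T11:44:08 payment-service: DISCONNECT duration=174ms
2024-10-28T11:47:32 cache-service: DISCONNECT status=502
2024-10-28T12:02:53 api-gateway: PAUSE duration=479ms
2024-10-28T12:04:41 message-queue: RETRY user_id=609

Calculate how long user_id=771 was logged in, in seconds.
1235

To calculate session duration:

1. Find LOGIN event for user_id=771: 2024-10-28T11:12:00
2. Find LOGOUT event for user_id=771: 2024-10-28T11:32:35
3. Session duration: 2024-10-28T11:32:35 - 2024-10-28T11:12:00 = 1235 seconds (20 minutes)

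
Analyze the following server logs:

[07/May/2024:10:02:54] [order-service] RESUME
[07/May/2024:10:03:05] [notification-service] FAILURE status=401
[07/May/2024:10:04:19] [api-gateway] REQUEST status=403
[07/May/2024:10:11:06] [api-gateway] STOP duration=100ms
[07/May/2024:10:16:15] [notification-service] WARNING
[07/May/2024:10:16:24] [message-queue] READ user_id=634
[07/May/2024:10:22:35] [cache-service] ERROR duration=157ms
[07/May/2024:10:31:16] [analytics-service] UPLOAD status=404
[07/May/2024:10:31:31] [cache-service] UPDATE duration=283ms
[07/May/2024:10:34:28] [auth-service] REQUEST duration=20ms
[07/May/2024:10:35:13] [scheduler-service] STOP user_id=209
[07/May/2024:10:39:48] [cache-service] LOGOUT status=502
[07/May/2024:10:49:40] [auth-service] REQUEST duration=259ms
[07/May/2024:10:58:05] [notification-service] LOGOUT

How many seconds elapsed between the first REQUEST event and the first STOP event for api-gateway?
407

To find the time between events:

1. Locate the first REQUEST event for api-gateway: 07/May/2024:10:04:19
2. Locate the first STOP event for api-gateway: 07/May/2024:10:11:06
3. Calculate the difference: 07/May/2024:10:11:06 - 07/May/2024:10:04:19 = 407 seconds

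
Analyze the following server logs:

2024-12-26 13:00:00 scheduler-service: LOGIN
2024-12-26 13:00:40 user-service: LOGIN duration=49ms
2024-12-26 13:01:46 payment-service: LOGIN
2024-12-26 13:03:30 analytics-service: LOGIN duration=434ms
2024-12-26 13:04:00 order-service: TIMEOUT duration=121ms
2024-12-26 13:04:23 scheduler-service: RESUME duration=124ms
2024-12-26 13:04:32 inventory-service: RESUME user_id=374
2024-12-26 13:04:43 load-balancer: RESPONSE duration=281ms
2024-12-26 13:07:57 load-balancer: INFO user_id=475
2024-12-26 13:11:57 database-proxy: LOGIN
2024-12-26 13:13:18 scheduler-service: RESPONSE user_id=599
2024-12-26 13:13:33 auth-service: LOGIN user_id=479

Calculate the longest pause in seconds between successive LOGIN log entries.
507

To find the longest gap:

1. Extract all LOGIN events in chronological order
2. Calculate time differences between consecutive events
3. Find the maximum difference
4. Longest gap: 507 seconds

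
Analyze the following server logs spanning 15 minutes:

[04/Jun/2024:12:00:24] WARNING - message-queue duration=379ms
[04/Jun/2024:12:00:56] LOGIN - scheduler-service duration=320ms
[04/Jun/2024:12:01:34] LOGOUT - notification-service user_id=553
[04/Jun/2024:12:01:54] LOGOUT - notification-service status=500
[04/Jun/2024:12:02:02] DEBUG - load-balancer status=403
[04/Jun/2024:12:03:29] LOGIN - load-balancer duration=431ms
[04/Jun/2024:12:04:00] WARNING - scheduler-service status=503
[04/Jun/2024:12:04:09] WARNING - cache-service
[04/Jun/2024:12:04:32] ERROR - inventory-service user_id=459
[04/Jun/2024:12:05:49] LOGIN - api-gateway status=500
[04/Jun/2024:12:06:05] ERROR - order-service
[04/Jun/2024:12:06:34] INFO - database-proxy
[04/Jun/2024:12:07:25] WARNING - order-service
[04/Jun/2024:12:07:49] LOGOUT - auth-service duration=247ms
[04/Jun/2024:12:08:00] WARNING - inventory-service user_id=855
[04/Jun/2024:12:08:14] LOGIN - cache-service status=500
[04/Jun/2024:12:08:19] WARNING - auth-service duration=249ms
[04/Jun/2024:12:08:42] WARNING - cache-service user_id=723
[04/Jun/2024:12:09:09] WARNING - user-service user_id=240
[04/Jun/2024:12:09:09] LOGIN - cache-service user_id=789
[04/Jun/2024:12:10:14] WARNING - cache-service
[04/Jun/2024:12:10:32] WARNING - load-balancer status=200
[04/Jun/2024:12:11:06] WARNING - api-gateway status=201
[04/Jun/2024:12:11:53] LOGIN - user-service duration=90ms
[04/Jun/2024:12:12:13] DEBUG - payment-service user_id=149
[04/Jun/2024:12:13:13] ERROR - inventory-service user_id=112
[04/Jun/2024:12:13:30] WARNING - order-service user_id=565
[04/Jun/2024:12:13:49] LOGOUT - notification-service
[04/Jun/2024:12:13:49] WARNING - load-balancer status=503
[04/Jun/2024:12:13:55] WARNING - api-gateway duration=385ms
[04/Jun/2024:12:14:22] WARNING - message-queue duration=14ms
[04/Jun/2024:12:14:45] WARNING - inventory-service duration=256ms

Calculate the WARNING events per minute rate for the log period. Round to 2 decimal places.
1.07

To calculate the rate:

1. Count total WARNING events: 16
2. Total time period: 15 minutes
3. Rate = 16 / 15 = 1.07 events per minute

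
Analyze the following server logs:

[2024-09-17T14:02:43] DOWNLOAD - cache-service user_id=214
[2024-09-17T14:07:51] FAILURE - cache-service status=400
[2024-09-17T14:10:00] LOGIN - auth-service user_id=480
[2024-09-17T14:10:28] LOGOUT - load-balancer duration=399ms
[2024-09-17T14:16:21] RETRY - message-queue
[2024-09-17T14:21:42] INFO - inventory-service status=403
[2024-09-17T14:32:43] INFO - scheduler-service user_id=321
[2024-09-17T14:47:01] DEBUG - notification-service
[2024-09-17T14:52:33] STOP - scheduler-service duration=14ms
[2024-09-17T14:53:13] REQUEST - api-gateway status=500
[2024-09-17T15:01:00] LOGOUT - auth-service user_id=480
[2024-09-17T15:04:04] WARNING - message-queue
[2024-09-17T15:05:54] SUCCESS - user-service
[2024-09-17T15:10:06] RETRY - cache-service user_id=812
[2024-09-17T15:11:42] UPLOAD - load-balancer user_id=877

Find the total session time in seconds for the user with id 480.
3060

To calculate session duration:

1. Find LOGIN event for user_id=480: 2024-09-17T14:10:00
2. Find LOGOUT event for user_id=480: 2024-09-17T15:01:00
3. Session duration: 2024-09-17T15:01:00 - 2024-09-17T14:10:00 = 3060 seconds (51 minutes)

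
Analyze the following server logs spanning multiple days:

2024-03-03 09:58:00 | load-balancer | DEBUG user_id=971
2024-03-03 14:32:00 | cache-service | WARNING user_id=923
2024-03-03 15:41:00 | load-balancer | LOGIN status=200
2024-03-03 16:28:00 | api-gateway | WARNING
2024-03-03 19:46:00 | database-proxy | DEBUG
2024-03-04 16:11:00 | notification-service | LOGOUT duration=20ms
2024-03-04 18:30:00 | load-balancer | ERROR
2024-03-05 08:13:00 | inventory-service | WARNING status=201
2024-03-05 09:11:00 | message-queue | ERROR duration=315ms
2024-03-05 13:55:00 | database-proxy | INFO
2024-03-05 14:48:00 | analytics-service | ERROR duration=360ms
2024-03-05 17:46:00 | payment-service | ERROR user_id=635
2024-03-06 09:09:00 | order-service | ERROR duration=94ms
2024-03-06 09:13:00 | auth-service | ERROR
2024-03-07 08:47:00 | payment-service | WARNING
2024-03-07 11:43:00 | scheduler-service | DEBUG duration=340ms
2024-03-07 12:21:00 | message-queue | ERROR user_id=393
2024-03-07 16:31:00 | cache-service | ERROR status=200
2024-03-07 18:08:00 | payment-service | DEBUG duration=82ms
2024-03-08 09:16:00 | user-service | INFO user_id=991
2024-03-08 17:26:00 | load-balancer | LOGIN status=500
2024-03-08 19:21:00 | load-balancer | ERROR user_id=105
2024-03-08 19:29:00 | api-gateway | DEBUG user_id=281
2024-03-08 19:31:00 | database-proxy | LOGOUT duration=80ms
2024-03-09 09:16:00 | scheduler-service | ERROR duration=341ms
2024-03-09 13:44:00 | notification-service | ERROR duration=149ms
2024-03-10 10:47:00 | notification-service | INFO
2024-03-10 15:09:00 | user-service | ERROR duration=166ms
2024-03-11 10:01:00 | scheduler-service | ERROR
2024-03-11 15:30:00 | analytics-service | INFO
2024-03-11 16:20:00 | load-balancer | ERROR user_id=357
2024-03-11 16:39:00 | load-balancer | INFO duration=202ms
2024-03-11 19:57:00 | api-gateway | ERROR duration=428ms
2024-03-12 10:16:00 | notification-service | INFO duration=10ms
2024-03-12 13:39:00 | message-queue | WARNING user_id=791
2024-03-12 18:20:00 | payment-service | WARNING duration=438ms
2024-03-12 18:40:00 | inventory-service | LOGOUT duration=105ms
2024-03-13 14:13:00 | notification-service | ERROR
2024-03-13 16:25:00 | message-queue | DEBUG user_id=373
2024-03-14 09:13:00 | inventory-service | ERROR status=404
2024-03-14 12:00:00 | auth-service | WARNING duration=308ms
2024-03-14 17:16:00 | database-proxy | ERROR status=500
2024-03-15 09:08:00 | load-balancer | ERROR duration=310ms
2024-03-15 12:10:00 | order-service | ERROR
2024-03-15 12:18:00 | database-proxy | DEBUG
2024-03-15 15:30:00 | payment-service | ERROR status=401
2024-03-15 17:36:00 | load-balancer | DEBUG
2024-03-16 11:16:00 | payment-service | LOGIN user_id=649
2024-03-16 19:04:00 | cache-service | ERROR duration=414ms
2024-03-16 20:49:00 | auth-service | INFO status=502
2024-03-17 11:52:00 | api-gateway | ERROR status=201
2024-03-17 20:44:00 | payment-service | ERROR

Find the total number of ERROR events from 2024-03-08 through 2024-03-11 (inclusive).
7

To filter by date range:

1. Date range: 2024-03-08 through 2024-03-11, both dates inclusive
2. Filter for ERROR events whose date falls in this range
3. Count matching events: 7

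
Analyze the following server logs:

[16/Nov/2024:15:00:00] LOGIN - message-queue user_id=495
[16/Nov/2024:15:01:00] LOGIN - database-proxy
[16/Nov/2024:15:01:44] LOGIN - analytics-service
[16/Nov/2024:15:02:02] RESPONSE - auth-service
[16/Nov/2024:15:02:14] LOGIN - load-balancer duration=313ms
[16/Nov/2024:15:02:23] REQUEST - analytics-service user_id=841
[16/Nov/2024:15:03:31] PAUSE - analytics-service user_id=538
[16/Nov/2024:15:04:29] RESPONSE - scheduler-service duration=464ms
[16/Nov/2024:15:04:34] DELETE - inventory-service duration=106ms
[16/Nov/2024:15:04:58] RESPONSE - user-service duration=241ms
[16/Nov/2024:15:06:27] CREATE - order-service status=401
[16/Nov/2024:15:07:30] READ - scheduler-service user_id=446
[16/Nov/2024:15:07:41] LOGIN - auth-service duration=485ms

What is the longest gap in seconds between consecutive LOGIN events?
327

To find the longest gap:

1. Extract all LOGIN events in chronological order
2. Calculate time differences between consecutive events
3. Find the maximum difference
4. Longest gap: 327 seconds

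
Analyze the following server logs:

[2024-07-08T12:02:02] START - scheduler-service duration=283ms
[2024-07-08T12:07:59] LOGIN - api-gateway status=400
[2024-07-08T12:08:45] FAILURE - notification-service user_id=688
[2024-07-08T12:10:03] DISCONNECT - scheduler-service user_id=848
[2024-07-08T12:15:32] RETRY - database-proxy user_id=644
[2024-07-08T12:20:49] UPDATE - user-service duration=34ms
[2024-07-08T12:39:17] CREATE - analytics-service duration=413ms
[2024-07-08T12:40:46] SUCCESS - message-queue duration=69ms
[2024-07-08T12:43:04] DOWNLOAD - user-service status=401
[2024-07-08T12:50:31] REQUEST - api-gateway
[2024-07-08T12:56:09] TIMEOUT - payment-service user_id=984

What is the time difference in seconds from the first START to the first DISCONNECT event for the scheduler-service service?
481

To find the time between events:

1. Locate the first START event for scheduler-service: 2024-07-08T12:02:02
2. Locate the first DISCONNECT event for scheduler-service: 2024-07-08T12:10:03
3. Calculate the difference: 2024-07-08T12:10:03 - 2024-07-08T12:02:02 = 481 seconds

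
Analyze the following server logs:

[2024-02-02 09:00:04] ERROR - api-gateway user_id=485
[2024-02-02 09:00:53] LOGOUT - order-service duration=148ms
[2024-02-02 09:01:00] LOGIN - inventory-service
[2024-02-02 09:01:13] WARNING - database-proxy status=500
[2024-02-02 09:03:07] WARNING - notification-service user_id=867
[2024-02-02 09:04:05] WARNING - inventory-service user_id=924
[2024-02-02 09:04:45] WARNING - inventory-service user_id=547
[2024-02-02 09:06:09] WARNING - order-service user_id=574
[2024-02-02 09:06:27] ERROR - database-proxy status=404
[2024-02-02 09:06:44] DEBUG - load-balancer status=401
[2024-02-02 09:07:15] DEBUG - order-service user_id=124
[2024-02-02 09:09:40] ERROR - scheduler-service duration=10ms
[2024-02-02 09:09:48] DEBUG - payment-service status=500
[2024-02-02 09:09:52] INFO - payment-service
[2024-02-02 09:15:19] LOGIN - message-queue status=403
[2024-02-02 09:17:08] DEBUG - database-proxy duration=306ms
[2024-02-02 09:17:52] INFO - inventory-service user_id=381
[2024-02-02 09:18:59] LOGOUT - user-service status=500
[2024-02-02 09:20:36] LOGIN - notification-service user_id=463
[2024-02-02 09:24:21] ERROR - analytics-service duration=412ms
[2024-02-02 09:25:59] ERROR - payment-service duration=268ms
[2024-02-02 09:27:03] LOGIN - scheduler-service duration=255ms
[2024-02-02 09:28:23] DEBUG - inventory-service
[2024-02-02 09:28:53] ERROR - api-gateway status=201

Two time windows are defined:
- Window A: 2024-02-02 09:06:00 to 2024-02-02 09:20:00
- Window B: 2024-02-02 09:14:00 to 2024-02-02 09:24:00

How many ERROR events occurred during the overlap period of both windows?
0

To find overlap events:

1. Window A: 2024-02-02 09:06:00 to 2024-02-02 09:20:00
2. Window B: 2024-02-02 09:14:00 to 2024-02-02 09:24:00
3. Overlap period: 2024-02-02 09:14:00 to 2024-02-02 09:20:00
4. Count ERROR events in overlap: 0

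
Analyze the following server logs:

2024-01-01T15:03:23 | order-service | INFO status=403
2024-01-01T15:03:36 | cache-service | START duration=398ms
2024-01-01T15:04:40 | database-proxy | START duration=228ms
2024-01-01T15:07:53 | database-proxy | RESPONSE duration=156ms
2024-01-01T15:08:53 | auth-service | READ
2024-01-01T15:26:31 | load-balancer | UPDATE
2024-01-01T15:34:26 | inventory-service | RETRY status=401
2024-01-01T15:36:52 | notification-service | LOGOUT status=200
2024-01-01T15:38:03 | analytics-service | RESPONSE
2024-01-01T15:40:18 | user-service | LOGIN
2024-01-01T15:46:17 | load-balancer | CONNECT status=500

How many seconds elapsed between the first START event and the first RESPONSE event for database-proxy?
193

To find the time between events:

1. Locate the first START event for database-proxy: 2024-01-01T15:04:40
2. Locate the first RESPONSE event for database-proxy: 2024-01-01T15:07:53
3. Calculate the difference: 2024-01-01T15:07:53 - 2024-01-01T15:04:40 = 193 seconds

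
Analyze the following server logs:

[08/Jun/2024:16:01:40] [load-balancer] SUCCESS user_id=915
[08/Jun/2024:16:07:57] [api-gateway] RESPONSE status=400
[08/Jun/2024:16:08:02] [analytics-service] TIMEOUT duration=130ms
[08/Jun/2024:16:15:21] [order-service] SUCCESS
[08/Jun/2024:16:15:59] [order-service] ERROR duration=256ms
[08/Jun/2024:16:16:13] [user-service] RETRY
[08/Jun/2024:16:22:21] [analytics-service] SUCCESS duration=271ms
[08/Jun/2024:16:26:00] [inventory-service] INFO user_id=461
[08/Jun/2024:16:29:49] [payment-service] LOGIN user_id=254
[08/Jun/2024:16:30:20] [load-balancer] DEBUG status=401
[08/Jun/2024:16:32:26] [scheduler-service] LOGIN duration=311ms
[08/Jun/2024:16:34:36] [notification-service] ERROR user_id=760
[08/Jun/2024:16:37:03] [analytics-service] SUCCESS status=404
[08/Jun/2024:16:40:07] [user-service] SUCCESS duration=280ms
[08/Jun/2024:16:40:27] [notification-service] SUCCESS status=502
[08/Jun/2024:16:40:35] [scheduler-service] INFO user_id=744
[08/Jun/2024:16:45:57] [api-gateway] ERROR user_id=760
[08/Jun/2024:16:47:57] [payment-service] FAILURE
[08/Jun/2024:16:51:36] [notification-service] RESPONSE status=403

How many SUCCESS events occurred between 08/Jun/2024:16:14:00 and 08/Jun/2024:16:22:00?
1

To count events in the time window:

1. Window boundaries: 08/Jun/2024:16:14:00 to 08/Jun/2024:16:22:00
2. Filter for SUCCESS events within this window
3. Count matching events: 1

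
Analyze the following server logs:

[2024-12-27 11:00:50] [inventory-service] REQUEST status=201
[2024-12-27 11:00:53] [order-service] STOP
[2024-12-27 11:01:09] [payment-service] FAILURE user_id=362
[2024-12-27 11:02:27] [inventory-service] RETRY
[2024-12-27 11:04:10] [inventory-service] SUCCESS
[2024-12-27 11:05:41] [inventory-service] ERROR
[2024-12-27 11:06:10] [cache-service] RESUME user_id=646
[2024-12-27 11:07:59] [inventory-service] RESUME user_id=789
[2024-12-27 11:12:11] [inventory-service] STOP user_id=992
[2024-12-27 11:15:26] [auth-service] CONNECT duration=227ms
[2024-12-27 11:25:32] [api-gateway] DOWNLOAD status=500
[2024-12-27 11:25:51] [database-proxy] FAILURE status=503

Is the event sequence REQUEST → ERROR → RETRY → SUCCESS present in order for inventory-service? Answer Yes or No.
No

To verify sequence order:

1. Find all events in sequence REQUEST → ERROR → RETRY → SUCCESS for inventory-service
2. Extract their timestamps
3. Check if timestamps are in ascending order
4. Result: No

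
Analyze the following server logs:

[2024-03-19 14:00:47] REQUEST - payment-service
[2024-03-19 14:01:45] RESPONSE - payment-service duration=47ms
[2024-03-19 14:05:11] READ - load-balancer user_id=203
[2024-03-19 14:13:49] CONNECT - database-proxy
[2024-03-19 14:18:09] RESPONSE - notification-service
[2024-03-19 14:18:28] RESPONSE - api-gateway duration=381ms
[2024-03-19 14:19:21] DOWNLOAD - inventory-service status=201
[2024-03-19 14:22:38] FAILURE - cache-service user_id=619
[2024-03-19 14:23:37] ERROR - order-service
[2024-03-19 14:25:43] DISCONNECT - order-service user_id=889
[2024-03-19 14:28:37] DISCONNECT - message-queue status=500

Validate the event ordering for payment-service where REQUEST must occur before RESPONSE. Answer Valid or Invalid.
Valid

To validate ordering:

1. Required order: REQUEST → RESPONSE
2. Rule: REQUEST must occur before RESPONSE
3. Check actual order of events for payment-service
4. Result: Valid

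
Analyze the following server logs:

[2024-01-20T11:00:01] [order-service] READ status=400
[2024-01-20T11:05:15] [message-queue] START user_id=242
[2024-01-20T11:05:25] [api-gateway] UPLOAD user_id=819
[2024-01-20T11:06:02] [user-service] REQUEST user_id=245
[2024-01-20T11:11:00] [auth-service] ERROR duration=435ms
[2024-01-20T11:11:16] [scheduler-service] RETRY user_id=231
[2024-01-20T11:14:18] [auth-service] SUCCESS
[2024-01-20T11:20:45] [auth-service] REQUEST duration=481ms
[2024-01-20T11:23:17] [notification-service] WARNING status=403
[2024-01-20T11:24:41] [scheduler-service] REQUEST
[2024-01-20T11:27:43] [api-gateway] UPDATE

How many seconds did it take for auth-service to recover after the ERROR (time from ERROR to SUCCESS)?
198

To calculate recovery time:

1. Find ERROR event for auth-service: 2024-01-20T11:11:00
2. Find next SUCCESS event for auth-service: 2024-01-20T11:14:18
3. Recovery time: 2024-01-20T11:14:18 - 2024-01-20T11:11:00 = 198 seconds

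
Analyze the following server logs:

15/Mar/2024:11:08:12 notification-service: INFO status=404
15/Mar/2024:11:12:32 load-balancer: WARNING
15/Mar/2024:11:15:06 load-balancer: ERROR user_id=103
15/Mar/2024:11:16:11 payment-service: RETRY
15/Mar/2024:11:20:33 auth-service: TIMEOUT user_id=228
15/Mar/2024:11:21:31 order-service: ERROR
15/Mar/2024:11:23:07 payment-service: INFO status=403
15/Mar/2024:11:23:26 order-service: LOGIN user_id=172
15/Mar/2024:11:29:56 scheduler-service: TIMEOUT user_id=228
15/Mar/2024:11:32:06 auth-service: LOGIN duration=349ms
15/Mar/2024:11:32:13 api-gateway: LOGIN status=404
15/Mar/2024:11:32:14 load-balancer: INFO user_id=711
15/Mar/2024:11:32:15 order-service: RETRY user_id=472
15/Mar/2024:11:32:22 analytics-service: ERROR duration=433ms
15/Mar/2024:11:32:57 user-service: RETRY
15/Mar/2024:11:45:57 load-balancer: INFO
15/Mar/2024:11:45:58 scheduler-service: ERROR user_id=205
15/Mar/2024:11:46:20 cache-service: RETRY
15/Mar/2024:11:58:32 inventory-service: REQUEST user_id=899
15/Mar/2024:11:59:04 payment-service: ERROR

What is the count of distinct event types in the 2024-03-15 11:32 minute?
4

To count unique event types:

1. Filter events in the minute starting at 2024-03-15 11:32
2. Extract event types from matching entries
3. Count unique types: 4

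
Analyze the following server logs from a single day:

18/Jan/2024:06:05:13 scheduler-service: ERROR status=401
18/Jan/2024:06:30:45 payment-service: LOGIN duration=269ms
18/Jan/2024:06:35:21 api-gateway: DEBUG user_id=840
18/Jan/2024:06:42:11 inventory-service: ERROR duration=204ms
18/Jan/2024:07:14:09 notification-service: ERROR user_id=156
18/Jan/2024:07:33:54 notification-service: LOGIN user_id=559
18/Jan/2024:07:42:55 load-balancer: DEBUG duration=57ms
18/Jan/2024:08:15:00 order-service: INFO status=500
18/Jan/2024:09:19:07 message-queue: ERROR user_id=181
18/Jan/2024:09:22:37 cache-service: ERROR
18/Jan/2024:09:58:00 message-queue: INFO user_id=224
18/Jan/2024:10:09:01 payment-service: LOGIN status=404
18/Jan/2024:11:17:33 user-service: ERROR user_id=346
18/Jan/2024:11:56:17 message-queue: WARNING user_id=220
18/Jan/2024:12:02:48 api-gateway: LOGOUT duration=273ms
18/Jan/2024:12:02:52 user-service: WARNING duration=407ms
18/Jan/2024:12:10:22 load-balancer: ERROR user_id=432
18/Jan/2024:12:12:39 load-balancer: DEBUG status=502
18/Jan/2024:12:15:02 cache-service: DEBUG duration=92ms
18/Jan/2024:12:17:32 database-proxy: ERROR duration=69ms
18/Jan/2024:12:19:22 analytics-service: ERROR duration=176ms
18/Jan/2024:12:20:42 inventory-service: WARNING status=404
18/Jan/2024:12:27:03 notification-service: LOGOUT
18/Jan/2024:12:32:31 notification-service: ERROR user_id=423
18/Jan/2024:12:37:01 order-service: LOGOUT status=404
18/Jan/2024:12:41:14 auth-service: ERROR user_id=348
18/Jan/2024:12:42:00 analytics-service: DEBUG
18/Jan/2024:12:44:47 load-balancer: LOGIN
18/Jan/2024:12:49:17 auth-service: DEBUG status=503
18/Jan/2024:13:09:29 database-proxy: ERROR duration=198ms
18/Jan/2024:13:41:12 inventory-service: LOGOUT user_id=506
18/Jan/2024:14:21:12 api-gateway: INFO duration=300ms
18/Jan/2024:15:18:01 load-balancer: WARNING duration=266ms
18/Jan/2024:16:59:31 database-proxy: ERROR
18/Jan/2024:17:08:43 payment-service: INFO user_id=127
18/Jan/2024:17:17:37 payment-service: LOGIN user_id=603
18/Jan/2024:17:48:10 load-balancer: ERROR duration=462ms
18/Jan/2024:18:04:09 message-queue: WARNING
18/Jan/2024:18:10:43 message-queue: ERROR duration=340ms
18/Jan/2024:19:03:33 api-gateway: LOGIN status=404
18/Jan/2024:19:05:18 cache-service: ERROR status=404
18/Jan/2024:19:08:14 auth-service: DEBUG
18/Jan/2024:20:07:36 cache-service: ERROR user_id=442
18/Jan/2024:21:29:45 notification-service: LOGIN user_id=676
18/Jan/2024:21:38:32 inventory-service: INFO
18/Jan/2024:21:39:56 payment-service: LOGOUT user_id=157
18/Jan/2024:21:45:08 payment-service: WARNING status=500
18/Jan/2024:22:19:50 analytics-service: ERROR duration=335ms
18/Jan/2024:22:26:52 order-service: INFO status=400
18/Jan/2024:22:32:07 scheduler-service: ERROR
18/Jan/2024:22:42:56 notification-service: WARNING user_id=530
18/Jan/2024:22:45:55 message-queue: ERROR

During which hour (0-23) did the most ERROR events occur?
12

To find the peak hour:

1. Group all ERROR events by hour
2. Count events in each hour
3. Find hour with maximum count
4. Peak hour: 12 (with 5 events)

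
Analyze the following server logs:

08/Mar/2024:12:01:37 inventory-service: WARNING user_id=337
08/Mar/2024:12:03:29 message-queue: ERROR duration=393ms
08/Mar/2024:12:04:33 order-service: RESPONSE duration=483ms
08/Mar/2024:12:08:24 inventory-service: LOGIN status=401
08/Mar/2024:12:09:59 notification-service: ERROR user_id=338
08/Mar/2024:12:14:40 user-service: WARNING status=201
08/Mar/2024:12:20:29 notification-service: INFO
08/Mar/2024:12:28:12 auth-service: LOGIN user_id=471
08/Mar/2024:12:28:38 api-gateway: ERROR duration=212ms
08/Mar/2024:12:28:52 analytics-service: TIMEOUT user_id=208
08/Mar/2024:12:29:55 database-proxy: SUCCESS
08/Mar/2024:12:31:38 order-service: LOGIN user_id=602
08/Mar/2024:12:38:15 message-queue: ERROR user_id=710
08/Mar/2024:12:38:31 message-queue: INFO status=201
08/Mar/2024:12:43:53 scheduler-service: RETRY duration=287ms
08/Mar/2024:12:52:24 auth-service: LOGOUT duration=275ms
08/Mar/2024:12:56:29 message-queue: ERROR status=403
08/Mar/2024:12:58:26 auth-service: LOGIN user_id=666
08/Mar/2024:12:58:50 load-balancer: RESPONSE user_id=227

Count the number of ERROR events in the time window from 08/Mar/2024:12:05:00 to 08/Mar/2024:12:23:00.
1

To count events in the time window:

1. Window boundaries: 08/Mar/2024:12:05:00 to 08/Mar/2024:12:23:00
2. Filter for ERROR events within this window
3. Count matching events: 1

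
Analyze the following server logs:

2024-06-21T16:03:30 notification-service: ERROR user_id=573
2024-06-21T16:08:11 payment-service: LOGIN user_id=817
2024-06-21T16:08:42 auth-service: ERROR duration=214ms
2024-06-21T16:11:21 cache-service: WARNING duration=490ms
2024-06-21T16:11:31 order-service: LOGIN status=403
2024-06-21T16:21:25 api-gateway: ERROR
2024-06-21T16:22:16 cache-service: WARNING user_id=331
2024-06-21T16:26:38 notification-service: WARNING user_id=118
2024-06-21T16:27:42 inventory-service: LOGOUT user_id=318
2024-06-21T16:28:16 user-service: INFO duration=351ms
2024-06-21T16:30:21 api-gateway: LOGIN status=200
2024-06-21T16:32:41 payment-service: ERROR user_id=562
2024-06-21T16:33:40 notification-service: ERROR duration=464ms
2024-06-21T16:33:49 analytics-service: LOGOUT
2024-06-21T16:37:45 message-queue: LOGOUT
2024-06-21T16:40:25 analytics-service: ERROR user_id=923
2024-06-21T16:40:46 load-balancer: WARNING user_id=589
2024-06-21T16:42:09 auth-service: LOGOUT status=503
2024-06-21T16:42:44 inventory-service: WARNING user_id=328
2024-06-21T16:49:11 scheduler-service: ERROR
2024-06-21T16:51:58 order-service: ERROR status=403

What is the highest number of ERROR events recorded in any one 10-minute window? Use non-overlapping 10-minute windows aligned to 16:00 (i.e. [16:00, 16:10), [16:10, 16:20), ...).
2

To find the burst window:

1. Divide the log period into non-overlapping 10-minute windows starting at 16:00
2. Count ERROR events in each window
3. Find the window with maximum count
4. Maximum events in a window: 2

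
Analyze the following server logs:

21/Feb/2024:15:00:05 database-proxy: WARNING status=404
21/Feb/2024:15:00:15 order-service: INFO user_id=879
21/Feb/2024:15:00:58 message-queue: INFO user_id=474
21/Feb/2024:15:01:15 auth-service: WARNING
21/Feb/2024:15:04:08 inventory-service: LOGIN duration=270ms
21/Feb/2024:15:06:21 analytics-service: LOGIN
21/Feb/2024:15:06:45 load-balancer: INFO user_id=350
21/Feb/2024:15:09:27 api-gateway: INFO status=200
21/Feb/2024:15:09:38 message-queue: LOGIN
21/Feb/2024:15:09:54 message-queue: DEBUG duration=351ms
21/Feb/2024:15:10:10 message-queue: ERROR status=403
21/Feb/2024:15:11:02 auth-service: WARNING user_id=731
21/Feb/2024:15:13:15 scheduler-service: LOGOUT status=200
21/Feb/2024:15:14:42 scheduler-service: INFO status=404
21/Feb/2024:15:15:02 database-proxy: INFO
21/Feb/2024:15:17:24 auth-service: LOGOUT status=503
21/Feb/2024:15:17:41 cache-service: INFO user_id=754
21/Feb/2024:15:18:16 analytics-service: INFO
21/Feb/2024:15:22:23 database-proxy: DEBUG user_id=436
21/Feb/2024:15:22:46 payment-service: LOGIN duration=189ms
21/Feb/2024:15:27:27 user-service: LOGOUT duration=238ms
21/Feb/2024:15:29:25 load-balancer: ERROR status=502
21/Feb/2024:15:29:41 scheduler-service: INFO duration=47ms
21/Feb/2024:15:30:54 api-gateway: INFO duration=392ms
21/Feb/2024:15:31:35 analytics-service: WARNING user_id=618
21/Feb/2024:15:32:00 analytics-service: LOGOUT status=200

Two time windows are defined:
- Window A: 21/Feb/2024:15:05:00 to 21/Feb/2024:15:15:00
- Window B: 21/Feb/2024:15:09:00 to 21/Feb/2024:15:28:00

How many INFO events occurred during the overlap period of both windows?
2

To find overlap events:

1. Window A: 21/Feb/2024:15:05:00 to 21/Feb/2024:15:15:00
2. Window B: 21/Feb/2024:15:09:00 to 21/Feb/2024:15:28:00
3. Overlap period: 21/Feb/2024:15:09:00 to 21/Feb/2024:15:15:00
4. Count INFO events in overlap: 2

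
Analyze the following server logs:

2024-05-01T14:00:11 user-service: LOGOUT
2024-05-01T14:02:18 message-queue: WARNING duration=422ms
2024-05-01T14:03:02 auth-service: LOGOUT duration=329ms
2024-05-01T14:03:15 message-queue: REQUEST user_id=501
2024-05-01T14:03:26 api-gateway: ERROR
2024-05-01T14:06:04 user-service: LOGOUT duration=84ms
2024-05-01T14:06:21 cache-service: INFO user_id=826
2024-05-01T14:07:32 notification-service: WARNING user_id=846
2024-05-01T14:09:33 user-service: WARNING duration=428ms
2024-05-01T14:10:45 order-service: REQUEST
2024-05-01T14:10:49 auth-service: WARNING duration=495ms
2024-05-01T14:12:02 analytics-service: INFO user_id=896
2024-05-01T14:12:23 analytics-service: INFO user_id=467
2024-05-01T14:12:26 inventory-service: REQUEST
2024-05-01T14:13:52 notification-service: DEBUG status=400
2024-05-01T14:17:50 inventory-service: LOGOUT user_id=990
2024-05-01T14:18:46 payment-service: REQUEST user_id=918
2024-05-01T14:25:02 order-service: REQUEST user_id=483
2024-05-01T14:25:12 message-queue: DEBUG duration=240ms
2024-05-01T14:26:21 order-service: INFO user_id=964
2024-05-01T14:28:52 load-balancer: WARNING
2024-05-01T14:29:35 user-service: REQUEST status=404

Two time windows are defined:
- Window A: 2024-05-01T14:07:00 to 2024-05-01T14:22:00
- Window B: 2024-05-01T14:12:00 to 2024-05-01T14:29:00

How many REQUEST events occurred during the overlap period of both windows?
2

To find overlap events:

1. Window A: 2024-05-01T14:07:00 to 2024-05-01T14:22:00
2. Window B: 2024-05-01T14:12:00 to 2024-05-01T14:29:00
3. Overlap period: 2024-05-01T14:12:00 to 2024-05-01T14:22:00
4. Count REQUEST events in overlap: 2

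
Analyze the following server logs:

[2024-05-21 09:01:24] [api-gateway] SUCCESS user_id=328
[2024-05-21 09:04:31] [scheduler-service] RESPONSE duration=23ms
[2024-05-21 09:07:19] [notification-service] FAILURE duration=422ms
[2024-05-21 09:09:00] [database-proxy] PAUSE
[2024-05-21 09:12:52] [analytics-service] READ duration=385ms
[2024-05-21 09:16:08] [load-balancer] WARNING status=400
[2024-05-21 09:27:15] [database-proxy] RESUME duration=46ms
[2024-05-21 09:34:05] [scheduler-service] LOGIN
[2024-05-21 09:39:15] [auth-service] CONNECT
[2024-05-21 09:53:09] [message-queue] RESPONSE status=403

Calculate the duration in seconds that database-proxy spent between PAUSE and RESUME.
1095

To calculate state duration:

1. Find PAUSE event for database-proxy: 2024-05-21 09:09:00
2. Find RESUME event for database-proxy: 2024-05-21 09:27:15
3. Calculate duration: 2024-05-21 09:27:15 - 2024-05-21 09:09:00 = 1095 seconds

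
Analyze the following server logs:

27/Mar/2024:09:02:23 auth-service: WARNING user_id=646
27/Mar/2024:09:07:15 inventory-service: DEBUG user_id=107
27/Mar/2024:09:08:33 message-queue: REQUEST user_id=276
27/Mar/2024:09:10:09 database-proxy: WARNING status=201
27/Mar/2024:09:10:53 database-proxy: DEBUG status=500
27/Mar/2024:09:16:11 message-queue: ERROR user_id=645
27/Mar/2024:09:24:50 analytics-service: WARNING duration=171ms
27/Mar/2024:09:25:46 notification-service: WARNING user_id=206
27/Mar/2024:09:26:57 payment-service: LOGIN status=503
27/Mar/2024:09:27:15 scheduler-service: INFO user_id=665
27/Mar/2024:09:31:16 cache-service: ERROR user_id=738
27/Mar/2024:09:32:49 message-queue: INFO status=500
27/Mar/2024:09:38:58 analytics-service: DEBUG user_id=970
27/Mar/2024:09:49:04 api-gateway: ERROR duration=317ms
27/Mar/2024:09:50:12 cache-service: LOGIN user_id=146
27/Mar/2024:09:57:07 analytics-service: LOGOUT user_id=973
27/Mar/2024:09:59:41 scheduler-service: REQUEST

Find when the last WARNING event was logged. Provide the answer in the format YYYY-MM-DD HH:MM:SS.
2024-03-27 09:25:46

To find the last event:

1. Filter for all WARNING events
2. Sort by timestamp
3. Select the last one
4. Timestamp: 2024-03-27 09:25:46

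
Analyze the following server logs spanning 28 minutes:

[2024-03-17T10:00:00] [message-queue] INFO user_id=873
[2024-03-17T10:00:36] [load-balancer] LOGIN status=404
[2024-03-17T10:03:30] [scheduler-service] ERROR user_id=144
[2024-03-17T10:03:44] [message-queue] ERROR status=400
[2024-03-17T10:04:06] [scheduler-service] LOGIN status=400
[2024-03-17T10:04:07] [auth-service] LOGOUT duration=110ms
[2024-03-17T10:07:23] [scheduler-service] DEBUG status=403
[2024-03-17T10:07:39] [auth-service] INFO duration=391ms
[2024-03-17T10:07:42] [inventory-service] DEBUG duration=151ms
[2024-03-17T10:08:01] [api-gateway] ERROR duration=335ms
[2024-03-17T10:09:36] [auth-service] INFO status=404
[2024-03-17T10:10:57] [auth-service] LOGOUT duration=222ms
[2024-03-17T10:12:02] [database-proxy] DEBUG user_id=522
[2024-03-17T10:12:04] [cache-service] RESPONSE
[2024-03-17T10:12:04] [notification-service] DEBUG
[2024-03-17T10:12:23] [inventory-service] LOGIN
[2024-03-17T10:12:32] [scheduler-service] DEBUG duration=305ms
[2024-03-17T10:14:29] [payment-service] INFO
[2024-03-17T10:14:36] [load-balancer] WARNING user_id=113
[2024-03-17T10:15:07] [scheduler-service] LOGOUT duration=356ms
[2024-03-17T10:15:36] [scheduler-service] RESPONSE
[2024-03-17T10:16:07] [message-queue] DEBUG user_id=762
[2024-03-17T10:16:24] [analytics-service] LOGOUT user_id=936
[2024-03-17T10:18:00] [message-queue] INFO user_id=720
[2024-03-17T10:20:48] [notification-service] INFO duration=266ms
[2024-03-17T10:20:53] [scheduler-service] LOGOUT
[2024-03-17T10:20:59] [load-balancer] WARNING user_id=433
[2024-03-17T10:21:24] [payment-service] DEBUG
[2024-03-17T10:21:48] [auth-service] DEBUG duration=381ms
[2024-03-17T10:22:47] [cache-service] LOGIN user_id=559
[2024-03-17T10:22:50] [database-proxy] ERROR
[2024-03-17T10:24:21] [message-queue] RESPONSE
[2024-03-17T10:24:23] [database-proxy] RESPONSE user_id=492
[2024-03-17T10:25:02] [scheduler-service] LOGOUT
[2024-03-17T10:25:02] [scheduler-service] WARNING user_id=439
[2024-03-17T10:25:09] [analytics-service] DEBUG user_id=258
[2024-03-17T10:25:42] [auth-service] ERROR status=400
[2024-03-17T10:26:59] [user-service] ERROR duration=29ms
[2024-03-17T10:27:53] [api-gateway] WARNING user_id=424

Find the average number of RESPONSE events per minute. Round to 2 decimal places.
0.14

To calculate the rate:

1. Count total RESPONSE events: 4
2. Total time period: 28 minutes
3. Rate = 4 / 28 = 0.14 events per minute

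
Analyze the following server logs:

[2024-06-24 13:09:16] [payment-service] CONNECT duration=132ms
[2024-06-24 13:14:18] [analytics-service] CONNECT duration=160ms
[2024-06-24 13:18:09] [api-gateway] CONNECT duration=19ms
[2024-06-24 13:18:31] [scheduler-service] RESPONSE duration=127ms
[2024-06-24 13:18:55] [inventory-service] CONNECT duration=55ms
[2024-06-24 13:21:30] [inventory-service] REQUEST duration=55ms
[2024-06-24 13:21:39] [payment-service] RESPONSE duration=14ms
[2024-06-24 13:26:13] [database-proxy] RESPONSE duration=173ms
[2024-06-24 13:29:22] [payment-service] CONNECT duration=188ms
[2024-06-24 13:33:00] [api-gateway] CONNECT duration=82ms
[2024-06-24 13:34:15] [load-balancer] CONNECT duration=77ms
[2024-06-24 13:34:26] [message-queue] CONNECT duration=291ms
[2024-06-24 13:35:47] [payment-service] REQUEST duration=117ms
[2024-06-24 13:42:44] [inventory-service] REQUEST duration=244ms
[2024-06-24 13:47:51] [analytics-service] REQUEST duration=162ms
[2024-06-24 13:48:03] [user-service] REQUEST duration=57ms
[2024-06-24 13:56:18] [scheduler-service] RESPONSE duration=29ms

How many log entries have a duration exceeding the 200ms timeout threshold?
2

To count timeouts:

1. Threshold: 200ms
2. Extract duration from each log entry
3. Count entries where duration > 200
4. Timeout count: 2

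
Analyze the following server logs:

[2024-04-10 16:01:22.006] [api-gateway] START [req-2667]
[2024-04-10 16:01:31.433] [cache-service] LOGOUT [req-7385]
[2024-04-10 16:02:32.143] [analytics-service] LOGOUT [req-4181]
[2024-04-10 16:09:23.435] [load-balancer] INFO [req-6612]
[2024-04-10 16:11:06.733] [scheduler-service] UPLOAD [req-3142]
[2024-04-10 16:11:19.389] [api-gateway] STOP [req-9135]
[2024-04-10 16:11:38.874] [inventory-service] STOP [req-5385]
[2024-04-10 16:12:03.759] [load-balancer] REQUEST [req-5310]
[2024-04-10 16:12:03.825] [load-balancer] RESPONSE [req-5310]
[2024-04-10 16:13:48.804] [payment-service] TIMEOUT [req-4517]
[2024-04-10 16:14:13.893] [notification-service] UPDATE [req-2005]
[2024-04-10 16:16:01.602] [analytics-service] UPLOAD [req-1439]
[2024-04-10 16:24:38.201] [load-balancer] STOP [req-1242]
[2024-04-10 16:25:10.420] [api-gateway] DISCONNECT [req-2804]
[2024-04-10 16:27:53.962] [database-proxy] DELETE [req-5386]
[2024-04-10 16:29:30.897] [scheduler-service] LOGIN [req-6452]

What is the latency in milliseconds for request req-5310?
66

To calculate latency:

1. Find REQUEST with id req-5310: 2024-04-10 16:12:03.759
2. Find RESPONSE with id req-5310: 2024-04-10 16:12:03.825
3. Latency: 2024-04-10 16:12:03.825 - 2024-04-10 16:12:03.759 = 66ms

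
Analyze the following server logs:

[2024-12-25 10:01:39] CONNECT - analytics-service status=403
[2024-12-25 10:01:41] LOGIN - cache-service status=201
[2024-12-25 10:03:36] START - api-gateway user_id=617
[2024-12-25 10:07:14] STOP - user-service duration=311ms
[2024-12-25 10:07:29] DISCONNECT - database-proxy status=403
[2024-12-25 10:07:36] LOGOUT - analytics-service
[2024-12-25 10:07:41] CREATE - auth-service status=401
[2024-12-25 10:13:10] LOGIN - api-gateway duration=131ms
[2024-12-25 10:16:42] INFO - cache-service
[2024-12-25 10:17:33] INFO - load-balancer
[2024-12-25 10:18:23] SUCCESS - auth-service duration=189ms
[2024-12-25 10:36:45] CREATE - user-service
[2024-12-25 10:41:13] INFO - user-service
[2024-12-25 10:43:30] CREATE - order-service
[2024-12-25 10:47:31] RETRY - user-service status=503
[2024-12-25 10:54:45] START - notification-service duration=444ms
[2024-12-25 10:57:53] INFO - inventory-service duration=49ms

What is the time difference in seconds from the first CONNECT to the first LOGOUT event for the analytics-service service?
357

To find the time between events:

1. Locate the first CONNECT event for analytics-service: 2024-12-25 10:01:39
2. Locate the first LOGOUT event for analytics-service: 2024-12-25 10:07:36
3. Calculate the difference: 2024-12-25 10:07:36 - 2024-12-25 10:01:39 = 357 seconds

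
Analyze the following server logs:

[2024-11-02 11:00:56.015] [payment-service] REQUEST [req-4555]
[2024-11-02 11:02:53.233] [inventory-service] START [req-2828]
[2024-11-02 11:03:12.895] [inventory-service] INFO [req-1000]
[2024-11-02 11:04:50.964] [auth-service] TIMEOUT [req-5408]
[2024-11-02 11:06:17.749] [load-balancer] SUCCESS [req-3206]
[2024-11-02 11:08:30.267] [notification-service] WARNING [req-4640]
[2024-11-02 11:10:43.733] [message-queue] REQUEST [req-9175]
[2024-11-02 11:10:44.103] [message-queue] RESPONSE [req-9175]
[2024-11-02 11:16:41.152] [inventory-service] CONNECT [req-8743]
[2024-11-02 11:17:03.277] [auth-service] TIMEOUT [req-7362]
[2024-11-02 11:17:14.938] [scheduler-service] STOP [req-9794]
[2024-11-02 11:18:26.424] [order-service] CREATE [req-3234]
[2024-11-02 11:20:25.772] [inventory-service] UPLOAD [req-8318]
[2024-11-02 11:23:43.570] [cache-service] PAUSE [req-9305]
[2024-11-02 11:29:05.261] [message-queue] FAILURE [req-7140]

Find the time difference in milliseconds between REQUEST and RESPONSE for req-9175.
370

To calculate latency:

1. Find REQUEST with id req-9175: 2024-11-02 11:10:43.733
2. Find RESPONSE with id req-9175: 2024-11-02 11:10:44.103
3. Latency: 2024-11-02 11:10:44.103 - 2024-11-02 11:10:43.733 = 370ms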